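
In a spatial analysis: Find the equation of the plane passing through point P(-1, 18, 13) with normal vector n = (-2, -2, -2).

The plane through P with normal n = (a, b, c) satisfies n·(r - P) = 0,
i.e. ax + by + cz = a·x₀ + b·y₀ + c·z₀.
d = (-2)·(-1) + (-2)·18 + (-2)·13
  = 2 - 36 - 26
  = -60
Equation: -2x - 2y - 2z = -60

-2x - 2y - 2z = -60


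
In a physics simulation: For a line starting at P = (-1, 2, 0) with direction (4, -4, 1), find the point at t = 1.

P(t) = P + t·d
  = (-1 + 4·1, 2 + (-4)·1, 0 + 1·1)
  = (-1 + 4, 2 - 4, 0 + 1)
  = (3, -2, 1)

(3, -2, 1)


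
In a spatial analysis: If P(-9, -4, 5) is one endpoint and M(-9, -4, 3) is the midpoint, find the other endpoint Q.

Q = 2M - P
  = (2·(-9) - (-9), 2·(-4) - (-4), 2·3 - 5)
  = (-18 + 9, -8 + 4, 6 - 5)
  = (-9, -4, 1)

(-9, -4, 1)


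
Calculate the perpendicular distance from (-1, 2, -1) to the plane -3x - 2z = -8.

distance = |a·x₀ + b·y₀ + c·z₀ - d| / √(a² + b² + c²)
  = |(-3)·(-1) + 0·2 + (-2)·(-1) - (-8)| / √((-3)² + 0² + (-2)²)
  = |3 + 0 + 2 + 8| / √(9 + 0 + 4)
  = |13| / √13
  = 13 / 3.606
  ≈ 3.606

3.606


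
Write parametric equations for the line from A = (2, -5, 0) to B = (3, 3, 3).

Direction vector d = B - A = (3 - 2, 3 + 5, 3 + 0) = (1, 8, 3)
Parametric form r = A + t·d:
x = 2 + t, y = -5 + 8t, z = 0 + 3t

x = 2 + t, y = -5 + 8t, z = 0 + 3t


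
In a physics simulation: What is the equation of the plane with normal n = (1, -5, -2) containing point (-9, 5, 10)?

The plane through P with normal n = (a, b, c) satisfies n·(r - P) = 0,
i.e. ax + by + cz = a·x₀ + b·y₀ + c·z₀.
d = 1·(-9) + (-5)·5 + (-2)·10
  = -9 - 25 - 20
  = -54
Equation: x - 5y - 2z = -54

x - 5y - 2z = -54


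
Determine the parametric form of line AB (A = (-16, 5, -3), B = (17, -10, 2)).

Direction vector d = B - A = (17 + 16, -10 - 5, 2 + 3) = (33, -15, 5)
Parametric form r = A + t·d:
x = -16 + 33t, y = 5 - 15t, z = -3 + 5t

x = -16 + 33t, y = 5 - 15t, z = -3 + 5t


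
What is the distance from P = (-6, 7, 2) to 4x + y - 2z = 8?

distance = |a·x₀ + b·y₀ + c·z₀ - d| / √(a² + b² + c²)
  = |4·(-6) + 1·7 + (-2)·2 - 8| / √(4² + 1² + (-2)²)
  = |-24 + 7 - 4 - 8| / √(16 + 1 + 4)
  = |-29| / √21
  = 29 / 4.583
  ≈ 6.328

6.328


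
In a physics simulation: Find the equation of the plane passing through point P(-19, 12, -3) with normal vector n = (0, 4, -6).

The plane through P with normal n = (a, b, c) satisfies n·(r - P) = 0,
i.e. ax + by + cz = a·x₀ + b·y₀ + c·z₀.
d = 0·(-19) + 4·12 + (-6)·(-3)
  = 0 + 48 + 18
  = 66
Equation: 4y - 6z = 66

4y - 6z = 66


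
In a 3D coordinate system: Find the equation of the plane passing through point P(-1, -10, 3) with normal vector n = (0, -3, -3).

The plane through P with normal n = (a, b, c) satisfies n·(r - P) = 0,
i.e. ax + by + cz = a·x₀ + b·y₀ + c·z₀.
d = 0·(-1) + (-3)·(-10) + (-3)·3
  = 0 + 30 - 9
  = 21
Equation: -3y - 3z = 21

-3y - 3z = 21


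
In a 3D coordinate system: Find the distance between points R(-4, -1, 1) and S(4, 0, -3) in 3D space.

d = √[(x₂-x₁)² + (y₂-y₁)² + (z₂-z₁)²]
  = √[8² + 1² + (-4)²]
  = √[64 + 1 + 16]
  = √81
  ≈ 9

9


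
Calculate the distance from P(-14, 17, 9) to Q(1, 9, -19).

d = √[(x₂-x₁)² + (y₂-y₁)² + (z₂-z₁)²]
  = √[15² + (-8)² + (-28)²]
  = √[225 + 64 + 784]
  = √1073
  ≈ 32.76

32.76


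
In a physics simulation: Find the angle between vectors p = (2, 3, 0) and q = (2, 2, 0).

p·q = 2·2 + 3·2 + 0·0 = 4 + 6 + 0 = 10
|p| = √(2² + 3² + 0²) = √13 ≈ 3.606
|q| = √(2² + 2² + 0²) = √8 ≈ 2.828
cos θ = (p·q)/(|p||q|) = 10/(3.606·2.828) ≈ 0.9806
θ = arccos(0.9806) ≈ 11.31°

11.31°


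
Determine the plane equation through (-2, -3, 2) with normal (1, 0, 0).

The plane through P with normal n = (a, b, c) satisfies n·(r - P) = 0,
i.e. ax + by + cz = a·x₀ + b·y₀ + c·z₀.
d = 1·(-2) + 0·(-3) + 0·2
  = -2 + 0 + 0
  = -2
Equation: x = -2

x = -2


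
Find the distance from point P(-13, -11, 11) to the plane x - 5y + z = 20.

distance = |a·x₀ + b·y₀ + c·z₀ - d| / √(a² + b² + c²)
  = |1·(-13) + (-5)·(-11) + 1·11 - 20| / √(1² + (-5)² + 1²)
  = |-13 + 55 + 11 - 20| / √(1 + 25 + 1)
  = |33| / √27
  = 33 / 5.196
  ≈ 6.351

6.351


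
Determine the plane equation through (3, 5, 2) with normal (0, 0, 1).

The plane through P with normal n = (a, b, c) satisfies n·(r - P) = 0,
i.e. ax + by + cz = a·x₀ + b·y₀ + c·z₀.
d = 0·3 + 0·5 + 1·2
  = 0 + 0 + 2
  = 2
Equation: z = 2

z = 2


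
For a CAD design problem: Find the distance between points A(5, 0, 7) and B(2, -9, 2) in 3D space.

d = √[(x₂-x₁)² + (y₂-y₁)² + (z₂-z₁)²]
  = √[(-3)² + (-9)² + (-5)²]
  = √[9 + 81 + 25]
  = √115
  ≈ 10.72

10.72


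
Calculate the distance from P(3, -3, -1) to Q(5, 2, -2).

d = √[(x₂-x₁)² + (y₂-y₁)² + (z₂-z₁)²]
  = √[2² + 5² + (-1)²]
  = √[4 + 25 + 1]
  = √30
  ≈ 5.477

5.477


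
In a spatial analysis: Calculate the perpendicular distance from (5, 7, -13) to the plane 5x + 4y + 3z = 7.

distance = |a·x₀ + b·y₀ + c·z₀ - d| / √(a² + b² + c²)
  = |5·5 + 4·7 + 3·(-13) - 7| / √(5² + 4² + 3²)
  = |25 + 28 - 39 - 7| / √(25 + 16 + 9)
  = |7| / √50
  = 7 / 7.071
  ≈ 0.9899

0.9899


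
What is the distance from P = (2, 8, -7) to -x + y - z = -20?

distance = |a·x₀ + b·y₀ + c·z₀ - d| / √(a² + b² + c²)
  = |(-1)·2 + 1·8 + (-1)·(-7) - (-20)| / √((-1)² + 1² + (-1)²)
  = |-2 + 8 + 7 + 20| / √(1 + 1 + 1)
  = |33| / √3
  = 33 / 1.732
  ≈ 19.05

19.05


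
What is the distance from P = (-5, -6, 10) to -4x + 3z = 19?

distance = |a·x₀ + b·y₀ + c·z₀ - d| / √(a² + b² + c²)
  = |(-4)·(-5) + 0·(-6) + 3·10 - 19| / √((-4)² + 0² + 3²)
  = |20 + 0 + 30 - 19| / √(16 + 0 + 9)
  = |31| / √25
  = 31 / 5
  ≈ 6.2

6.2


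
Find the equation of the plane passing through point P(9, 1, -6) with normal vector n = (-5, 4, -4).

The plane through P with normal n = (a, b, c) satisfies n·(r - P) = 0,
i.e. ax + by + cz = a·x₀ + b·y₀ + c·z₀.
d = (-5)·9 + 4·1 + (-4)·(-6)
  = -45 + 4 + 24
  = -17
Equation: -5x + 4y - 4z = -17

-5x + 4y - 4z = -17


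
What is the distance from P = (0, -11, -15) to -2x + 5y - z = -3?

distance = |a·x₀ + b·y₀ + c·z₀ - d| / √(a² + b² + c²)
  = |(-2)·0 + 5·(-11) + (-1)·(-15) - (-3)| / √((-2)² + 5² + (-1)²)
  = |0 - 55 + 15 + 3| / √(4 + 25 + 1)
  = |-37| / √30
  = 37 / 5.477
  ≈ 6.755

6.755


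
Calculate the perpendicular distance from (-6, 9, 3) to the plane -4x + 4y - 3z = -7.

distance = |a·x₀ + b·y₀ + c·z₀ - d| / √(a² + b² + c²)
  = |(-4)·(-6) + 4·9 + (-3)·3 - (-7)| / √((-4)² + 4² + (-3)²)
  = |24 + 36 - 9 + 7| / √(16 + 16 + 9)
  = |58| / √41
  = 58 / 6.403
  ≈ 9.058

9.058


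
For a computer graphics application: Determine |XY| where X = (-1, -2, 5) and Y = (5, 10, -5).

d = √[(x₂-x₁)² + (y₂-y₁)² + (z₂-z₁)²]
  = √[6² + 12² + (-10)²]
  = √[36 + 144 + 100]
  = √280
  ≈ 16.73

16.73


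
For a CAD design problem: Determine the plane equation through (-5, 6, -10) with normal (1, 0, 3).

The plane through P with normal n = (a, b, c) satisfies n·(r - P) = 0,
i.e. ax + by + cz = a·x₀ + b·y₀ + c·z₀.
d = 1·(-5) + 0·6 + 3·(-10)
  = -5 + 0 - 30
  = -35
Equation: x + 3z = -35

x + 3z = -35


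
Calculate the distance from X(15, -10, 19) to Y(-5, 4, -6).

d = √[(x₂-x₁)² + (y₂-y₁)² + (z₂-z₁)²]
  = √[(-20)² + 14² + (-25)²]
  = √[400 + 196 + 625]
  = √1221
  ≈ 34.94

34.94


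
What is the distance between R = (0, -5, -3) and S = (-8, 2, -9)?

d = √[(x₂-x₁)² + (y₂-y₁)² + (z₂-z₁)²]
  = √[(-8)² + 7² + (-6)²]
  = √[64 + 49 + 36]
  = √149
  ≈ 12.21

12.21


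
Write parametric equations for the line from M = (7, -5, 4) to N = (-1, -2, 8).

Direction vector d = N - M = (-1 - 7, -2 + 5, 8 - 4) = (-8, 3, 4)
Parametric form r = M + t·d:
x = 7 - 8t, y = -5 + 3t, z = 4 + 4t

x = 7 - 8t, y = -5 + 3t, z = 4 + 4t


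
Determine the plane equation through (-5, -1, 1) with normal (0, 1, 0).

The plane through P with normal n = (a, b, c) satisfies n·(r - P) = 0,
i.e. ax + by + cz = a·x₀ + b·y₀ + c·z₀.
d = 0·(-5) + 1·(-1) + 0·1
  = 0 - 1 + 0
  = -1
Equation: y = -1

y = -1


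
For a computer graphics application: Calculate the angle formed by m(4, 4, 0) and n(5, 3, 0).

m·n = 4·5 + 4·3 + 0·0 = 20 + 12 + 0 = 32
|m| = √(4² + 4² + 0²) = √32 ≈ 5.657
|n| = √(5² + 3² + 0²) = √34 ≈ 5.831
cos θ = (m·n)/(|m||n|) = 32/(5.657·5.831) ≈ 0.9701
θ = arccos(0.9701) ≈ 14.04°

14.04°


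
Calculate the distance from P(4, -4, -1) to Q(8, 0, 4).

d = √[(x₂-x₁)² + (y₂-y₁)² + (z₂-z₁)²]
  = √[4² + 4² + 5²]
  = √[16 + 16 + 25]
  = √57
  ≈ 7.55

7.55


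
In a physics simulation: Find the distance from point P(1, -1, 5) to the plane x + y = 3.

distance = |a·x₀ + b·y₀ + c·z₀ - d| / √(a² + b² + c²)
  = |1·1 + 1·(-1) + 0·5 - 3| / √(1² + 1² + 0²)
  = |1 - 1 + 0 - 3| / √(1 + 1 + 0)
  = |-3| / √2
  = 3 / 1.414
  ≈ 2.121

2.121


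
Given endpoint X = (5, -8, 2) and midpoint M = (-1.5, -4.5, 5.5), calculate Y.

Y = 2M - X
  = (2·(-1.5) - 5, 2·(-4.5) - (-8), 2·5.5 - 2)
  = (-3 - 5, -9 + 8, 11 - 2)
  = (-8, -1, 9)

(-8, -1, 9)


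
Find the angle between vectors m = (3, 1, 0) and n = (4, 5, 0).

m·n = 3·4 + 1·5 + 0·0 = 12 + 5 + 0 = 17
|m| = √(3² + 1² + 0²) = √10 ≈ 3.162
|n| = √(4² + 5² + 0²) = √41 ≈ 6.403
cos θ = (m·n)/(|m||n|) = 17/(3.162·6.403) ≈ 0.8396
θ = arccos(0.8396) ≈ 32.91°

32.91°


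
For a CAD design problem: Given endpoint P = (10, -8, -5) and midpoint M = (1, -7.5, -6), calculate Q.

Q = 2M - P
  = (2·1 - 10, 2·(-7.5) - (-8), 2·(-6) - (-5))
  = (2 - 10, -15 + 8, -12 + 5)
  = (-8, -7, -7)

(-8, -7, -7)


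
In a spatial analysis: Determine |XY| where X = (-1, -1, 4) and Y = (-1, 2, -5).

d = √[(x₂-x₁)² + (y₂-y₁)² + (z₂-z₁)²]
  = √[0² + 3² + (-9)²]
  = √[0 + 9 + 81]
  = √90
  ≈ 9.487

9.487


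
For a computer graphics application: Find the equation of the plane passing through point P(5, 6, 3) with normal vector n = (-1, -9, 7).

The plane through P with normal n = (a, b, c) satisfies n·(r - P) = 0,
i.e. ax + by + cz = a·x₀ + b·y₀ + c·z₀.
d = (-1)·5 + (-9)·6 + 7·3
  = -5 - 54 + 21
  = -38
Equation: -x - 9y + 7z = -38

-x - 9y + 7z = -38


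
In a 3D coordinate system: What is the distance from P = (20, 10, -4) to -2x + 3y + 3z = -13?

distance = |a·x₀ + b·y₀ + c·z₀ - d| / √(a² + b² + c²)
  = |(-2)·20 + 3·10 + 3·(-4) - (-13)| / √((-2)² + 3² + 3²)
  = |-40 + 30 - 12 + 13| / √(4 + 9 + 9)
  = |-9| / √22
  = 9 / 4.69
  ≈ 1.919

1.919


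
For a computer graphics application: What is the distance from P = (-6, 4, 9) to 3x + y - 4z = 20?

distance = |a·x₀ + b·y₀ + c·z₀ - d| / √(a² + b² + c²)
  = |3·(-6) + 1·4 + (-4)·9 - 20| / √(3² + 1² + (-4)²)
  = |-18 + 4 - 36 - 20| / √(9 + 1 + 16)
  = |-70| / √26
  = 70 / 5.099
  ≈ 13.73

13.73


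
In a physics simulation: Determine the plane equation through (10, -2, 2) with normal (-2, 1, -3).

The plane through P with normal n = (a, b, c) satisfies n·(r - P) = 0,
i.e. ax + by + cz = a·x₀ + b·y₀ + c·z₀.
d = (-2)·10 + 1·(-2) + (-3)·2
  = -20 - 2 - 6
  = -28
Equation: -2x + y - 3z = -28

-2x + y - 3z = -28


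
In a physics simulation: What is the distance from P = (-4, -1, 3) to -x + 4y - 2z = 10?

distance = |a·x₀ + b·y₀ + c·z₀ - d| / √(a² + b² + c²)
  = |(-1)·(-4) + 4·(-1) + (-2)·3 - 10| / √((-1)² + 4² + (-2)²)
  = |4 - 4 - 6 - 10| / √(1 + 16 + 4)
  = |-16| / √21
  = 16 / 4.583
  ≈ 3.491

3.491


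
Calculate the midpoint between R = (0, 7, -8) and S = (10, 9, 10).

M = ((x₁+x₂)/2, (y₁+y₂)/2, (z₁+z₂)/2)
  = ((0 + 10)/2, (7 + 9)/2, (-8 + 10)/2)
  = (10/2, 16/2, 2/2)
  = (5, 8, 1)

(5, 8, 1)


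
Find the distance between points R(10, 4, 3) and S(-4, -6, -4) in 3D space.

d = √[(x₂-x₁)² + (y₂-y₁)² + (z₂-z₁)²]
  = √[(-14)² + (-10)² + (-7)²]
  = √[196 + 100 + 49]
  = √345
  ≈ 18.57

18.57


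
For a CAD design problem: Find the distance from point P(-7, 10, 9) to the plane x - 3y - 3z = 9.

distance = |a·x₀ + b·y₀ + c·z₀ - d| / √(a² + b² + c²)
  = |1·(-7) + (-3)·10 + (-3)·9 - 9| / √(1² + (-3)² + (-3)²)
  = |-7 - 30 - 27 - 9| / √(1 + 9 + 9)
  = |-73| / √19
  = 73 / 4.359
  ≈ 16.75

16.75


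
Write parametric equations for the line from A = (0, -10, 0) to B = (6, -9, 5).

Direction vector d = B - A = (6 + 0, -9 + 10, 5 + 0) = (6, 1, 5)
Parametric form r = A + t·d:
x = 0 + 6t, y = -10 + t, z = 0 + 5t

x = 0 + 6t, y = -10 + t, z = 0 + 5t


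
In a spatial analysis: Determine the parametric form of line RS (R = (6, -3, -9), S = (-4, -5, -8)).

Direction vector d = S - R = (-4 - 6, -5 + 3, -8 + 9) = (-10, -2, 1)
Parametric form r = R + t·d:
x = 6 - 10t, y = -3 - 2t, z = -9 + t

x = 6 - 10t, y = -3 - 2t, z = -9 + t


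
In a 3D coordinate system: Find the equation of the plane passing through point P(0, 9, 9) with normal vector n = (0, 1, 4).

The plane through P with normal n = (a, b, c) satisfies n·(r - P) = 0,
i.e. ax + by + cz = a·x₀ + b·y₀ + c·z₀.
d = 0·0 + 1·9 + 4·9
  = 0 + 9 + 36
  = 45
Equation: y + 4z = 45

y + 4z = 45


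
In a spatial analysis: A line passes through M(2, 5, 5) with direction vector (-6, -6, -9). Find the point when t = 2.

P(t) = M + t·d
  = (2 + (-6)·2, 5 + (-6)·2, 5 + (-9)·2)
  = (2 - 12, 5 - 12, 5 - 18)
  = (-10, -7, -13)

(-10, -7, -13)


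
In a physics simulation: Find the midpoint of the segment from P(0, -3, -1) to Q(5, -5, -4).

M = ((x₁+x₂)/2, (y₁+y₂)/2, (z₁+z₂)/2)
  = ((0 + 5)/2, (-3 - 5)/2, (-1 - 4)/2)
  = (5/2, -8/2, -5/2)
  = (2.5, -4, -2.5)

(2.5, -4, -2.5)


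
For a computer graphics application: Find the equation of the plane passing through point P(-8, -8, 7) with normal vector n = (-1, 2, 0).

The plane through P with normal n = (a, b, c) satisfies n·(r - P) = 0,
i.e. ax + by + cz = a·x₀ + b·y₀ + c·z₀.
d = (-1)·(-8) + 2·(-8) + 0·7
  = 8 - 16 + 0
  = -8
Equation: -x + 2y = -8

-x + 2y = -8


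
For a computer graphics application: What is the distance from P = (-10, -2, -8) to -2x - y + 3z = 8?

distance = |a·x₀ + b·y₀ + c·z₀ - d| / √(a² + b² + c²)
  = |(-2)·(-10) + (-1)·(-2) + 3·(-8) - 8| / √((-2)² + (-1)² + 3²)
  = |20 + 2 - 24 - 8| / √(4 + 1 + 9)
  = |-10| / √14
  = 10 / 3.742
  ≈ 2.673

2.673


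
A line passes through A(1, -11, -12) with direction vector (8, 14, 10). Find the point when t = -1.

P(t) = A + t·d
  = (1 + 8·(-1), -11 + 14·(-1), -12 + 10·(-1))
  = (1 - 8, -11 - 14, -12 - 10)
  = (-7, -25, -22)

(-7, -25, -22)


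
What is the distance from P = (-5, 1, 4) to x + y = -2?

distance = |a·x₀ + b·y₀ + c·z₀ - d| / √(a² + b² + c²)
  = |1·(-5) + 1·1 + 0·4 - (-2)| / √(1² + 1² + 0²)
  = |-5 + 1 + 0 + 2| / √(1 + 1 + 0)
  = |-2| / √2
  = 2 / 1.414
  ≈ 1.414

1.414


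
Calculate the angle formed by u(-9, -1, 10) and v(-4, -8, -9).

u·v = (-9)·(-4) + (-1)·(-8) + 10·(-9) = 36 + 8 - 90 = -46
|u| = √((-9)² + (-1)² + 10²) = √182 ≈ 13.49
|v| = √((-4)² + (-8)² + (-9)²) = √161 ≈ 12.69
cos θ = (u·v)/(|u||v|) = -46/(13.49·12.69) ≈ -0.2687
θ = arccos(-0.2687) ≈ 105.6°

105.6°


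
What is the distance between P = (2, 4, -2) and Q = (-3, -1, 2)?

d = √[(x₂-x₁)² + (y₂-y₁)² + (z₂-z₁)²]
  = √[(-5)² + (-5)² + 4²]
  = √[25 + 25 + 16]
  = √66
  ≈ 8.124

8.124


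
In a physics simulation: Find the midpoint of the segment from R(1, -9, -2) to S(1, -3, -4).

M = ((x₁+x₂)/2, (y₁+y₂)/2, (z₁+z₂)/2)
  = ((1 + 1)/2, (-9 - 3)/2, (-2 - 4)/2)
  = (2/2, -12/2, -6/2)
  = (1, -6, -3)

(1, -6, -3)


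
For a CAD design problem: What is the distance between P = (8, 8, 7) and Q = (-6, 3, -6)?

d = √[(x₂-x₁)² + (y₂-y₁)² + (z₂-z₁)²]
  = √[(-14)² + (-5)² + (-13)²]
  = √[196 + 25 + 169]
  = √390
  ≈ 19.75

19.75


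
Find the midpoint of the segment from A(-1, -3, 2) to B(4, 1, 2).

M = ((x₁+x₂)/2, (y₁+y₂)/2, (z₁+z₂)/2)
  = ((-1 + 4)/2, (-3 + 1)/2, (2 + 2)/2)
  = (3/2, -2/2, 4/2)
  = (1.5, -1, 2)

(1.5, -1, 2)


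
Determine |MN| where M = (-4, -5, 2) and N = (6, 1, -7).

d = √[(x₂-x₁)² + (y₂-y₁)² + (z₂-z₁)²]
  = √[10² + 6² + (-9)²]
  = √[100 + 36 + 81]
  = √217
  ≈ 14.73

14.73


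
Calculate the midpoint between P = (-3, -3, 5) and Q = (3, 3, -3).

M = ((x₁+x₂)/2, (y₁+y₂)/2, (z₁+z₂)/2)
  = ((-3 + 3)/2, (-3 + 3)/2, (5 - 3)/2)
  = (0/2, 0/2, 2/2)
  = (0, 0, 1)

(0, 0, 1)


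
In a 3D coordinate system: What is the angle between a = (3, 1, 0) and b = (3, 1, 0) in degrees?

a·b = 3·3 + 1·1 + 0·0 = 9 + 1 + 0 = 10
|a| = √(3² + 1² + 0²) = √10 ≈ 3.162
|b| = √(3² + 1² + 0²) = √10 ≈ 3.162
cos θ = (a·b)/(|a||b|) = 10/(3.162·3.162) ≈ 1
θ = arccos(1) ≈ 0°

0°


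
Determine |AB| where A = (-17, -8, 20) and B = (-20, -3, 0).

d = √[(x₂-x₁)² + (y₂-y₁)² + (z₂-z₁)²]
  = √[(-3)² + 5² + (-20)²]
  = √[9 + 25 + 400]
  = √434
  ≈ 20.83

20.83


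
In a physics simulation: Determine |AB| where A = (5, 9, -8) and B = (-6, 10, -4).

d = √[(x₂-x₁)² + (y₂-y₁)² + (z₂-z₁)²]
  = √[(-11)² + 1² + 4²]
  = √[121 + 1 + 16]
  = √138
  ≈ 11.75

11.75


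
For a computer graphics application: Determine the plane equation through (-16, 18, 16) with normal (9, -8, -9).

The plane through P with normal n = (a, b, c) satisfies n·(r - P) = 0,
i.e. ax + by + cz = a·x₀ + b·y₀ + c·z₀.
d = 9·(-16) + (-8)·18 + (-9)·16
  = -144 - 144 - 144
  = -432
Equation: 9x - 8y - 9z = -432

9x - 8y - 9z = -432


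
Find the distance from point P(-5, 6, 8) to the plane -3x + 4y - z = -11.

distance = |a·x₀ + b·y₀ + c·z₀ - d| / √(a² + b² + c²)
  = |(-3)·(-5) + 4·6 + (-1)·8 - (-11)| / √((-3)² + 4² + (-1)²)
  = |15 + 24 - 8 + 11| / √(9 + 16 + 1)
  = |42| / √26
  = 42 / 5.099
  ≈ 8.237

8.237


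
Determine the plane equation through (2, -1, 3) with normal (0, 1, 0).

The plane through P with normal n = (a, b, c) satisfies n·(r - P) = 0,
i.e. ax + by + cz = a·x₀ + b·y₀ + c·z₀.
d = 0·2 + 1·(-1) + 0·3
  = 0 - 1 + 0
  = -1
Equation: y = -1

y = -1


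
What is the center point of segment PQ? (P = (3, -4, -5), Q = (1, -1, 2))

M = ((x₁+x₂)/2, (y₁+y₂)/2, (z₁+z₂)/2)
  = ((3 + 1)/2, (-4 - 1)/2, (-5 + 2)/2)
  = (4/2, -5/2, -3/2)
  = (2, -2.5, -1.5)

(2, -2.5, -1.5)


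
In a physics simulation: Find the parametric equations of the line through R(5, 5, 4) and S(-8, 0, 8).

Direction vector d = S - R = (-8 - 5, 0 - 5, 8 - 4) = (-13, -5, 4)
Parametric form r = R + t·d:
x = 5 - 13t, y = 5 - 5t, z = 4 + 4t

x = 5 - 13t, y = 5 - 5t, z = 4 + 4t


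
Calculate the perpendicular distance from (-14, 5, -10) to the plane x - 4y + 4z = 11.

distance = |a·x₀ + b·y₀ + c·z₀ - d| / √(a² + b² + c²)
  = |1·(-14) + (-4)·5 + 4·(-10) - 11| / √(1² + (-4)² + 4²)
  = |-14 - 20 - 40 - 11| / √(1 + 16 + 16)
  = |-85| / √33
  = 85 / 5.745
  ≈ 14.8

14.8


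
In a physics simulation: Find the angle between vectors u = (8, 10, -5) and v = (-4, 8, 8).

u·v = 8·(-4) + 10·8 + (-5)·8 = -32 + 80 - 40 = 8
|u| = √(8² + 10² + (-5)²) = √189 ≈ 13.75
|v| = √((-4)² + 8² + 8²) = √144 ≈ 12
cos θ = (u·v)/(|u||v|) = 8/(13.75·12) ≈ 0.04849
θ = arccos(0.04849) ≈ 87.22°

87.22°


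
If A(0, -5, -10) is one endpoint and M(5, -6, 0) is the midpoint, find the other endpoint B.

B = 2M - A
  = (2·5 - 0, 2·(-6) - (-5), 2·0 - (-10))
  = (10 + 0, -12 + 5, 0 + 10)
  = (10, -7, 10)

(10, -7, 10)


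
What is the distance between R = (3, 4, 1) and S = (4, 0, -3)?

d = √[(x₂-x₁)² + (y₂-y₁)² + (z₂-z₁)²]
  = √[1² + (-4)² + (-4)²]
  = √[1 + 16 + 16]
  = √33
  ≈ 5.745

5.745


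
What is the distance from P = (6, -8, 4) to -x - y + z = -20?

distance = |a·x₀ + b·y₀ + c·z₀ - d| / √(a² + b² + c²)
  = |(-1)·6 + (-1)·(-8) + 1·4 - (-20)| / √((-1)² + (-1)² + 1²)
  = |-6 + 8 + 4 + 20| / √(1 + 1 + 1)
  = |26| / √3
  = 26 / 1.732
  ≈ 15.01

15.01


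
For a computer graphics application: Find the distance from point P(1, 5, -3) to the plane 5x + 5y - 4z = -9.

distance = |a·x₀ + b·y₀ + c·z₀ - d| / √(a² + b² + c²)
  = |5·1 + 5·5 + (-4)·(-3) - (-9)| / √(5² + 5² + (-4)²)
  = |5 + 25 + 12 + 9| / √(25 + 25 + 16)
  = |51| / √66
  = 51 / 8.124
  ≈ 6.278

6.278


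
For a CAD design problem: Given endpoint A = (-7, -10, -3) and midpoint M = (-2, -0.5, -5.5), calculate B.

B = 2M - A
  = (2·(-2) - (-7), 2·(-0.5) - (-10), 2·(-5.5) - (-3))
  = (-4 + 7, -1 + 10, -11 + 3)
  = (3, 9, -8)

(3, 9, -8)


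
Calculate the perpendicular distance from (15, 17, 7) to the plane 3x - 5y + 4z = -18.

distance = |a·x₀ + b·y₀ + c·z₀ - d| / √(a² + b² + c²)
  = |3·15 + (-5)·17 + 4·7 - (-18)| / √(3² + (-5)² + 4²)
  = |45 - 85 + 28 + 18| / √(9 + 25 + 16)
  = |6| / √50
  = 6 / 7.071
  ≈ 0.8485

0.8485


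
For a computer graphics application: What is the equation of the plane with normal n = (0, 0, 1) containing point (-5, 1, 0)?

The plane through P with normal n = (a, b, c) satisfies n·(r - P) = 0,
i.e. ax + by + cz = a·x₀ + b·y₀ + c·z₀.
d = 0·(-5) + 0·1 + 1·0
  = 0 + 0 + 0
  = 0
Equation: z = 0

z = 0


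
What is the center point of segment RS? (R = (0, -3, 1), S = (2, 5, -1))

M = ((x₁+x₂)/2, (y₁+y₂)/2, (z₁+z₂)/2)
  = ((0 + 2)/2, (-3 + 5)/2, (1 - 1)/2)
  = (2/2, 2/2, 0/2)
  = (1, 1, 0)

(1, 1, 0)


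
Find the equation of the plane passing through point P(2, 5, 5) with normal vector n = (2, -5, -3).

The plane through P with normal n = (a, b, c) satisfies n·(r - P) = 0,
i.e. ax + by + cz = a·x₀ + b·y₀ + c·z₀.
d = 2·2 + (-5)·5 + (-3)·5
  = 4 - 25 - 15
  = -36
Equation: 2x - 5y - 3z = -36

2x - 5y - 3z = -36


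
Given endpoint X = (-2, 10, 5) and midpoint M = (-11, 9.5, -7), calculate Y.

Y = 2M - X
  = (2·(-11) - (-2), 2·9.5 - 10, 2·(-7) - 5)
  = (-22 + 2, 19 - 10, -14 - 5)
  = (-20, 9, -19)

(-20, 9, -19)


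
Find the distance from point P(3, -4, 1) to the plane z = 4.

distance = |a·x₀ + b·y₀ + c·z₀ - d| / √(a² + b² + c²)
  = |0·3 + 0·(-4) + 1·1 - 4| / √(0² + 0² + 1²)
  = |0 + 0 + 1 - 4| / √(0 + 0 + 1)
  = |-3| / √1
  = 3 / 1
  ≈ 3

3


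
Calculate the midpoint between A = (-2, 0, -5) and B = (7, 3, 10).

M = ((x₁+x₂)/2, (y₁+y₂)/2, (z₁+z₂)/2)
  = ((-2 + 7)/2, (0 + 3)/2, (-5 + 10)/2)
  = (5/2, 3/2, 5/2)
  = (2.5, 1.5, 2.5)

(2.5, 1.5, 2.5)


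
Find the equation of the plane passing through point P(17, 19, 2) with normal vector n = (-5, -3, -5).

The plane through P with normal n = (a, b, c) satisfies n·(r - P) = 0,
i.e. ax + by + cz = a·x₀ + b·y₀ + c·z₀.
d = (-5)·17 + (-3)·19 + (-5)·2
  = -85 - 57 - 10
  = -152
Equation: -5x - 3y - 5z = -152

-5x - 3y - 5z = -152


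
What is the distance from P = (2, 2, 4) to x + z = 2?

distance = |a·x₀ + b·y₀ + c·z₀ - d| / √(a² + b² + c²)
  = |1·2 + 0·2 + 1·4 - 2| / √(1² + 0² + 1²)
  = |2 + 0 + 4 - 2| / √(1 + 0 + 1)
  = |4| / √2
  = 4 / 1.414
  ≈ 2.828

2.828


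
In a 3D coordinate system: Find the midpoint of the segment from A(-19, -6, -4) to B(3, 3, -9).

M = ((x₁+x₂)/2, (y₁+y₂)/2, (z₁+z₂)/2)
  = ((-19 + 3)/2, (-6 + 3)/2, (-4 - 9)/2)
  = (-16/2, -3/2, -13/2)
  = (-8, -1.5, -6.5)

(-8, -1.5, -6.5)


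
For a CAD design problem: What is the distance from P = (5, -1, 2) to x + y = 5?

distance = |a·x₀ + b·y₀ + c·z₀ - d| / √(a² + b² + c²)
  = |1·5 + 1·(-1) + 0·2 - 5| / √(1² + 1² + 0²)
  = |5 - 1 + 0 - 5| / √(1 + 1 + 0)
  = |-1| / √2
  = 1 / 1.414
  ≈ 0.7071

0.7071


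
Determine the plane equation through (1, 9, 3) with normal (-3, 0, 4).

The plane through P with normal n = (a, b, c) satisfies n·(r - P) = 0,
i.e. ax + by + cz = a·x₀ + b·y₀ + c·z₀.
d = (-3)·1 + 0·9 + 4·3
  = -3 + 0 + 12
  = 9
Equation: -3x + 4z = 9

-3x + 4z = 9


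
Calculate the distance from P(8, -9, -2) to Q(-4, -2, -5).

d = √[(x₂-x₁)² + (y₂-y₁)² + (z₂-z₁)²]
  = √[(-12)² + 7² + (-3)²]
  = √[144 + 49 + 9]
  = √202
  ≈ 14.21

14.21


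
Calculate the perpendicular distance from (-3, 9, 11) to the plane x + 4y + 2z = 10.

distance = |a·x₀ + b·y₀ + c·z₀ - d| / √(a² + b² + c²)
  = |1·(-3) + 4·9 + 2·11 - 10| / √(1² + 4² + 2²)
  = |-3 + 36 + 22 - 10| / √(1 + 16 + 4)
  = |45| / √21
  = 45 / 4.583
  ≈ 9.82

9.82


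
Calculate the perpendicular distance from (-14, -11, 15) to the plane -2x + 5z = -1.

distance = |a·x₀ + b·y₀ + c·z₀ - d| / √(a² + b² + c²)
  = |(-2)·(-14) + 0·(-11) + 5·15 - (-1)| / √((-2)² + 0² + 5²)
  = |28 + 0 + 75 + 1| / √(4 + 0 + 25)
  = |104| / √29
  = 104 / 5.385
  ≈ 19.31

19.31


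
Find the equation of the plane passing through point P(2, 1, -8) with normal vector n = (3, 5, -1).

The plane through P with normal n = (a, b, c) satisfies n·(r - P) = 0,
i.e. ax + by + cz = a·x₀ + b·y₀ + c·z₀.
d = 3·2 + 5·1 + (-1)·(-8)
  = 6 + 5 + 8
  = 19
Equation: 3x + 5y - z = 19

3x + 5y - z = 19


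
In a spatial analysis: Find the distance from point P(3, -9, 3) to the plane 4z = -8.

distance = |a·x₀ + b·y₀ + c·z₀ - d| / √(a² + b² + c²)
  = |0·3 + 0·(-9) + 4·3 - (-8)| / √(0² + 0² + 4²)
  = |0 + 0 + 12 + 8| / √(0 + 0 + 16)
  = |20| / √16
  = 20 / 4
  ≈ 5

5


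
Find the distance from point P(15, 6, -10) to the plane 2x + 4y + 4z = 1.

distance = |a·x₀ + b·y₀ + c·z₀ - d| / √(a² + b² + c²)
  = |2·15 + 4·6 + 4·(-10) - 1| / √(2² + 4² + 4²)
  = |30 + 24 - 40 - 1| / √(4 + 16 + 16)
  = |13| / √36
  = 13 / 6
  ≈ 2.167

2.167


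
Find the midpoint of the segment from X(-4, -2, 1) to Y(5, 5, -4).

M = ((x₁+x₂)/2, (y₁+y₂)/2, (z₁+z₂)/2)
  = ((-4 + 5)/2, (-2 + 5)/2, (1 - 4)/2)
  = (1/2, 3/2, -3/2)
  = (0.5, 1.5, -1.5)

(0.5, 1.5, -1.5)


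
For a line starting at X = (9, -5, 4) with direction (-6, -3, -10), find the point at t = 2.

P(t) = X + t·d
  = (9 + (-6)·2, -5 + (-3)·2, 4 + (-10)·2)
  = (9 - 12, -5 - 6, 4 - 20)
  = (-3, -11, -16)

(-3, -11, -16)


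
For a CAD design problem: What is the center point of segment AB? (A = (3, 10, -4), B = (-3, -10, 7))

M = ((x₁+x₂)/2, (y₁+y₂)/2, (z₁+z₂)/2)
  = ((3 - 3)/2, (10 - 10)/2, (-4 + 7)/2)
  = (0/2, 0/2, 3/2)
  = (0, 0, 1.5)

(0, 0, 1.5)


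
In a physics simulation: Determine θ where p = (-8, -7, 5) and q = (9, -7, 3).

p·q = (-8)·9 + (-7)·(-7) + 5·3 = -72 + 49 + 15 = -8
|p| = √((-8)² + (-7)² + 5²) = √138 ≈ 11.75
|q| = √(9² + (-7)² + 3²) = √139 ≈ 11.79
cos θ = (p·q)/(|p||q|) = -8/(11.75·11.79) ≈ -0.05776
θ = arccos(-0.05776) ≈ 93.31°

93.31°


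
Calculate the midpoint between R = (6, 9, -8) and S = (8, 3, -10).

M = ((x₁+x₂)/2, (y₁+y₂)/2, (z₁+z₂)/2)
  = ((6 + 8)/2, (9 + 3)/2, (-8 - 10)/2)
  = (14/2, 12/2, -18/2)
  = (7, 6, -9)

(7, 6, -9)


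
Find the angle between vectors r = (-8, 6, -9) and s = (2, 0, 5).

r·s = (-8)·2 + 6·0 + (-9)·5 = -16 + 0 - 45 = -61
|r| = √((-8)² + 6² + (-9)²) = √181 ≈ 13.45
|s| = √(2² + 0² + 5²) = √29 ≈ 5.385
cos θ = (r·s)/(|r||s|) = -61/(13.45·5.385) ≈ -0.842
θ = arccos(-0.842) ≈ 147.3°

147.3°


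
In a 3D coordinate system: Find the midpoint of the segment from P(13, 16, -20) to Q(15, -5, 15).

M = ((x₁+x₂)/2, (y₁+y₂)/2, (z₁+z₂)/2)
  = ((13 + 15)/2, (16 - 5)/2, (-20 + 15)/2)
  = (28/2, 11/2, -5/2)
  = (14, 5.5, -2.5)

(14, 5.5, -2.5)


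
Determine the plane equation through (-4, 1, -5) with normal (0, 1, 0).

The plane through P with normal n = (a, b, c) satisfies n·(r - P) = 0,
i.e. ax + by + cz = a·x₀ + b·y₀ + c·z₀.
d = 0·(-4) + 1·1 + 0·(-5)
  = 0 + 1 + 0
  = 1
Equation: y = 1

y = 1


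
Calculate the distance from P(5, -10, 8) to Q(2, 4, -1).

d = √[(x₂-x₁)² + (y₂-y₁)² + (z₂-z₁)²]
  = √[(-3)² + 14² + (-9)²]
  = √[9 + 196 + 81]
  = √286
  ≈ 16.91

16.91


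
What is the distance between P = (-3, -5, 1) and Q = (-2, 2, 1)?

d = √[(x₂-x₁)² + (y₂-y₁)² + (z₂-z₁)²]
  = √[1² + 7² + 0²]
  = √[1 + 49 + 0]
  = √50
  ≈ 7.071

7.071


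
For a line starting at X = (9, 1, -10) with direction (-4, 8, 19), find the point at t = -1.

P(t) = X + t·d
  = (9 + (-4)·(-1), 1 + 8·(-1), -10 + 19·(-1))
  = (9 + 4, 1 - 8, -10 - 19)
  = (13, -7, -29)

(13, -7, -29)


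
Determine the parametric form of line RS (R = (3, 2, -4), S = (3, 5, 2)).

Direction vector d = S - R = (3 - 3, 5 - 2, 2 + 4) = (0, 3, 6)
Parametric form r = R + t·d:
x = 3, y = 2 + 3t, z = -4 + 6t

x = 3, y = 2 + 3t, z = -4 + 6t


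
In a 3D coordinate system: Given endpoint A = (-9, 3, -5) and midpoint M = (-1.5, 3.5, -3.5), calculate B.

B = 2M - A
  = (2·(-1.5) - (-9), 2·3.5 - 3, 2·(-3.5) - (-5))
  = (-3 + 9, 7 - 3, -7 + 5)
  = (6, 4, -2)

(6, 4, -2)


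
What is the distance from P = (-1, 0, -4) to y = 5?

distance = |a·x₀ + b·y₀ + c·z₀ - d| / √(a² + b² + c²)
  = |0·(-1) + 1·0 + 0·(-4) - 5| / √(0² + 1² + 0²)
  = |0 + 0 + 0 - 5| / √(0 + 1 + 0)
  = |-5| / √1
  = 5 / 1
  ≈ 5

5


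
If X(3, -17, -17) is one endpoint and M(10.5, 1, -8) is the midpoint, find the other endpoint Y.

Y = 2M - X
  = (2·10.5 - 3, 2·1 - (-17), 2·(-8) - (-17))
  = (21 - 3, 2 + 17, -16 + 17)
  = (18, 19, 1)

(18, 19, 1)


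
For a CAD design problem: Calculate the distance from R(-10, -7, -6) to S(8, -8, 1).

d = √[(x₂-x₁)² + (y₂-y₁)² + (z₂-z₁)²]
  = √[18² + (-1)² + 7²]
  = √[324 + 1 + 49]
  = √374
  ≈ 19.34

19.34


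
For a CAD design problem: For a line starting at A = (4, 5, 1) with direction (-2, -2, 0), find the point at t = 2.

P(t) = A + t·d
  = (4 + (-2)·2, 5 + (-2)·2, 1 + 0·2)
  = (4 - 4, 5 - 4, 1 + 0)
  = (0, 1, 1)

(0, 1, 1)


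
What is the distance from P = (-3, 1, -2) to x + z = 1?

distance = |a·x₀ + b·y₀ + c·z₀ - d| / √(a² + b² + c²)
  = |1·(-3) + 0·1 + 1·(-2) - 1| / √(1² + 0² + 1²)
  = |-3 + 0 - 2 - 1| / √(1 + 0 + 1)
  = |-6| / √2
  = 6 / 1.414
  ≈ 4.243

4.243


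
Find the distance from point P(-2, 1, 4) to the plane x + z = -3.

distance = |a·x₀ + b·y₀ + c·z₀ - d| / √(a² + b² + c²)
  = |1·(-2) + 0·1 + 1·4 - (-3)| / √(1² + 0² + 1²)
  = |-2 + 0 + 4 + 3| / √(1 + 0 + 1)
  = |5| / √2
  = 5 / 1.414
  ≈ 3.536

3.536


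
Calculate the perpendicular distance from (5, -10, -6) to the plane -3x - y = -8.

distance = |a·x₀ + b·y₀ + c·z₀ - d| / √(a² + b² + c²)
  = |(-3)·5 + (-1)·(-10) + 0·(-6) - (-8)| / √((-3)² + (-1)² + 0²)
  = |-15 + 10 + 0 + 8| / √(9 + 1 + 0)
  = |3| / √10
  = 3 / 3.162
  ≈ 0.9487

0.9487


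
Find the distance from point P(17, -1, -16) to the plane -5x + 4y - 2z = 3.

distance = |a·x₀ + b·y₀ + c·z₀ - d| / √(a² + b² + c²)
  = |(-5)·17 + 4·(-1) + (-2)·(-16) - 3| / √((-5)² + 4² + (-2)²)
  = |-85 - 4 + 32 - 3| / √(25 + 16 + 4)
  = |-60| / √45
  = 60 / 6.708
  ≈ 8.944

8.944


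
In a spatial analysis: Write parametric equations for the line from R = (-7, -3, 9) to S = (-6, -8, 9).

Direction vector d = S - R = (-6 + 7, -8 + 3, 9 - 9) = (1, -5, 0)
Parametric form r = R + t·d:
x = -7 + t, y = -3 - 5t, z = 9

x = -7 + t, y = -3 - 5t, z = 9


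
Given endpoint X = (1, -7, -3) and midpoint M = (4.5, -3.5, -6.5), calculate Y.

Y = 2M - X
  = (2·4.5 - 1, 2·(-3.5) - (-7), 2·(-6.5) - (-3))
  = (9 - 1, -7 + 7, -13 + 3)
  = (8, 0, -10)

(8, 0, -10)


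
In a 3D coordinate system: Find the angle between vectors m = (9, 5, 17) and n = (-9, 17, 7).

m·n = 9·(-9) + 5·17 + 17·7 = -81 + 85 + 119 = 123
|m| = √(9² + 5² + 17²) = √395 ≈ 19.87
|n| = √((-9)² + 17² + 7²) = √419 ≈ 20.47
cos θ = (m·n)/(|m||n|) = 123/(19.87·20.47) ≈ 0.3023
θ = arccos(0.3023) ≈ 72.4°

72.4°


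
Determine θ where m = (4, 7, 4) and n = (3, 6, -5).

m·n = 4·3 + 7·6 + 4·(-5) = 12 + 42 - 20 = 34
|m| = √(4² + 7² + 4²) = √81 ≈ 9
|n| = √(3² + 6² + (-5)²) = √70 ≈ 8.367
cos θ = (m·n)/(|m||n|) = 34/(9·8.367) ≈ 0.4515
θ = arccos(0.4515) ≈ 63.16°

63.16°


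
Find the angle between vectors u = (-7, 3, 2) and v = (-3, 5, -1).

u·v = (-7)·(-3) + 3·5 + 2·(-1) = 21 + 15 - 2 = 34
|u| = √((-7)² + 3² + 2²) = √62 ≈ 7.874
|v| = √((-3)² + 5² + (-1)²) = √35 ≈ 5.916
cos θ = (u·v)/(|u||v|) = 34/(7.874·5.916) ≈ 0.7299
θ = arccos(0.7299) ≈ 43.12°

43.12°


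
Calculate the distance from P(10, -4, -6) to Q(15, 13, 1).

d = √[(x₂-x₁)² + (y₂-y₁)² + (z₂-z₁)²]
  = √[5² + 17² + 7²]
  = √[25 + 289 + 49]
  = √363
  ≈ 19.05

19.05


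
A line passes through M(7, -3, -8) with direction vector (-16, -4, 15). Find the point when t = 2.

P(t) = M + t·d
  = (7 + (-16)·2, -3 + (-4)·2, -8 + 15·2)
  = (7 - 32, -3 - 8, -8 + 30)
  = (-25, -11, 22)

(-25, -11, 22)


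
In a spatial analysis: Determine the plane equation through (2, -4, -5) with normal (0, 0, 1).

The plane through P with normal n = (a, b, c) satisfies n·(r - P) = 0,
i.e. ax + by + cz = a·x₀ + b·y₀ + c·z₀.
d = 0·2 + 0·(-4) + 1·(-5)
  = 0 + 0 - 5
  = -5
Equation: z = -5

z = -5


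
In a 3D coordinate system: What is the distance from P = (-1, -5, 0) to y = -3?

distance = |a·x₀ + b·y₀ + c·z₀ - d| / √(a² + b² + c²)
  = |0·(-1) + 1·(-5) + 0·0 - (-3)| / √(0² + 1² + 0²)
  = |0 - 5 + 0 + 3| / √(0 + 1 + 0)
  = |-2| / √1
  = 2 / 1
  ≈ 2

2


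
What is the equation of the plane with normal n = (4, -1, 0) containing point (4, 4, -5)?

The plane through P with normal n = (a, b, c) satisfies n·(r - P) = 0,
i.e. ax + by + cz = a·x₀ + b·y₀ + c·z₀.
d = 4·4 + (-1)·4 + 0·(-5)
  = 16 - 4 + 0
  = 12
Equation: 4x - y = 12

4x - y = 12


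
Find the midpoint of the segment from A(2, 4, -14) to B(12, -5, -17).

M = ((x₁+x₂)/2, (y₁+y₂)/2, (z₁+z₂)/2)
  = ((2 + 12)/2, (4 - 5)/2, (-14 - 17)/2)
  = (14/2, -1/2, -31/2)
  = (7, -0.5, -15.5)

(7, -0.5, -15.5)


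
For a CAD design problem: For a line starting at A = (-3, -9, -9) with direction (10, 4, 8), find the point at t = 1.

P(t) = A + t·d
  = (-3 + 10·1, -9 + 4·1, -9 + 8·1)
  = (-3 + 10, -9 + 4, -9 + 8)
  = (7, -5, -1)

(7, -5, -1)


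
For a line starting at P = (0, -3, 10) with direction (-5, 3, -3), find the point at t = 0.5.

P(t) = P + t·d
  = (0 + (-5)·0.5, -3 + 3·0.5, 10 + (-3)·0.5)
  = (0 - 2.5, -3 + 1.5, 10 - 1.5)
  = (-2.5, -1.5, 8.5)

(-2.5, -1.5, 8.5)


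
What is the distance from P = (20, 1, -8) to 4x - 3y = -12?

distance = |a·x₀ + b·y₀ + c·z₀ - d| / √(a² + b² + c²)
  = |4·20 + (-3)·1 + 0·(-8) - (-12)| / √(4² + (-3)² + 0²)
  = |80 - 3 + 0 + 12| / √(16 + 9 + 0)
  = |89| / √25
  = 89 / 5
  ≈ 17.8

17.8


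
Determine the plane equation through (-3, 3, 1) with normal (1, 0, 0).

The plane through P with normal n = (a, b, c) satisfies n·(r - P) = 0,
i.e. ax + by + cz = a·x₀ + b·y₀ + c·z₀.
d = 1·(-3) + 0·3 + 0·1
  = -3 + 0 + 0
  = -3
Equation: x = -3

x = -3


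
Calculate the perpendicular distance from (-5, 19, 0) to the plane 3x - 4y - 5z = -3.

distance = |a·x₀ + b·y₀ + c·z₀ - d| / √(a² + b² + c²)
  = |3·(-5) + (-4)·19 + (-5)·0 - (-3)| / √(3² + (-4)² + (-5)²)
  = |-15 - 76 + 0 + 3| / √(9 + 16 + 25)
  = |-88| / √50
  = 88 / 7.071
  ≈ 12.45

12.45


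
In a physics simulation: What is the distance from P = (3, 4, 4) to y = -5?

distance = |a·x₀ + b·y₀ + c·z₀ - d| / √(a² + b² + c²)
  = |0·3 + 1·4 + 0·4 - (-5)| / √(0² + 1² + 0²)
  = |0 + 4 + 0 + 5| / √(0 + 1 + 0)
  = |9| / √1
  = 9 / 1
  ≈ 9

9


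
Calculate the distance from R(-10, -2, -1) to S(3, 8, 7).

d = √[(x₂-x₁)² + (y₂-y₁)² + (z₂-z₁)²]
  = √[13² + 10² + 8²]
  = √[169 + 100 + 64]
  = √333
  ≈ 18.25

18.25


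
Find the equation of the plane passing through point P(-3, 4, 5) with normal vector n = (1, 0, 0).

The plane through P with normal n = (a, b, c) satisfies n·(r - P) = 0,
i.e. ax + by + cz = a·x₀ + b·y₀ + c·z₀.
d = 1·(-3) + 0·4 + 0·5
  = -3 + 0 + 0
  = -3
Equation: x = -3

x = -3


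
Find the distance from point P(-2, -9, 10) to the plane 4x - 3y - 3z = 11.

distance = |a·x₀ + b·y₀ + c·z₀ - d| / √(a² + b² + c²)
  = |4·(-2) + (-3)·(-9) + (-3)·10 - 11| / √(4² + (-3)² + (-3)²)
  = |-8 + 27 - 30 - 11| / √(16 + 9 + 9)
  = |-22| / √34
  = 22 / 5.831
  ≈ 3.773

3.773


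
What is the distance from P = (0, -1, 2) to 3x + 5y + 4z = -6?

distance = |a·x₀ + b·y₀ + c·z₀ - d| / √(a² + b² + c²)
  = |3·0 + 5·(-1) + 4·2 - (-6)| / √(3² + 5² + 4²)
  = |0 - 5 + 8 + 6| / √(9 + 25 + 16)
  = |9| / √50
  = 9 / 7.071
  ≈ 1.273

1.273


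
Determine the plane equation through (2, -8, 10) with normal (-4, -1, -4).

The plane through P with normal n = (a, b, c) satisfies n·(r - P) = 0,
i.e. ax + by + cz = a·x₀ + b·y₀ + c·z₀.
d = (-4)·2 + (-1)·(-8) + (-4)·10
  = -8 + 8 - 40
  = -40
Equation: -4x - y - 4z = -40

-4x - y - 4z = -40


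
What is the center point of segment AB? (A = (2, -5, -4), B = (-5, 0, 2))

M = ((x₁+x₂)/2, (y₁+y₂)/2, (z₁+z₂)/2)
  = ((2 - 5)/2, (-5 + 0)/2, (-4 + 2)/2)
  = (-3/2, -5/2, -2/2)
  = (-1.5, -2.5, -1)

(-1.5, -2.5, -1)


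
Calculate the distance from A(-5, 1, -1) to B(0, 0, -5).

d = √[(x₂-x₁)² + (y₂-y₁)² + (z₂-z₁)²]
  = √[5² + (-1)² + (-4)²]
  = √[25 + 1 + 16]
  = √42
  ≈ 6.481

6.481


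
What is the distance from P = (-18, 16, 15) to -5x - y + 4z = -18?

distance = |a·x₀ + b·y₀ + c·z₀ - d| / √(a² + b² + c²)
  = |(-5)·(-18) + (-1)·16 + 4·15 - (-18)| / √((-5)² + (-1)² + 4²)
  = |90 - 16 + 60 + 18| / √(25 + 1 + 16)
  = |152| / √42
  = 152 / 6.481
  ≈ 23.45

23.45


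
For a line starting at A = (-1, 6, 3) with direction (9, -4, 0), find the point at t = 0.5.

P(t) = A + t·d
  = (-1 + 9·0.5, 6 + (-4)·0.5, 3 + 0·0.5)
  = (-1 + 4.5, 6 - 2, 3 + 0)
  = (3.5, 4, 3)

(3.5, 4, 3)


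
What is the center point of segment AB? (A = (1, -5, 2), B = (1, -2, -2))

M = ((x₁+x₂)/2, (y₁+y₂)/2, (z₁+z₂)/2)
  = ((1 + 1)/2, (-5 - 2)/2, (2 - 2)/2)
  = (2/2, -7/2, 0/2)
  = (1, -3.5, 0)

(1, -3.5, 0)


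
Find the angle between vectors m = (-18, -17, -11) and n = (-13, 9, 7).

m·n = (-18)·(-13) + (-17)·9 + (-11)·7 = 234 - 153 - 77 = 4
|m| = √((-18)² + (-17)² + (-11)²) = √734 ≈ 27.09
|n| = √((-13)² + 9² + 7²) = √299 ≈ 17.29
cos θ = (m·n)/(|m||n|) = 4/(27.09·17.29) ≈ 0.008538
θ = arccos(0.008538) ≈ 89.51°

89.51°


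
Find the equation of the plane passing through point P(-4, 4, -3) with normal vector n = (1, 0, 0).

The plane through P with normal n = (a, b, c) satisfies n·(r - P) = 0,
i.e. ax + by + cz = a·x₀ + b·y₀ + c·z₀.
d = 1·(-4) + 0·4 + 0·(-3)
  = -4 + 0 + 0
  = -4
Equation: x = -4

x = -4
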